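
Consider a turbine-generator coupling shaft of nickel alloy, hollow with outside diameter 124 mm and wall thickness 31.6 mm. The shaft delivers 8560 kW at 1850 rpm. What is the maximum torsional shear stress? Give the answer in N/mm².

125 N/mm²

ω = 2π·1850/60 = 193.7 rad/s, so T = P/ω = 8560×10³ / 193.7 = 44180 N·m.
J = π(d_o⁴ − d_i⁴)/32 = π(0.124⁴ − 0.0608⁴)/32 = 2.187×10^-5 m⁴.
τ_max = T·r/J = 44180 × 0.0620 / 2.187×10^-5 = 1.253×10^8 Pa.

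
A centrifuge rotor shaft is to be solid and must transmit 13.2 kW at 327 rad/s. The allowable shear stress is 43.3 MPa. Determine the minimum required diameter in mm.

ω = 327 rad/s, so T = P/ω = 13.2×10³ / 327.0 = 40.37 N·m.
For a solid shaft τ_max = 16T/(πd³), so d = (16T/(π τ_allow))^(1/3) = (16·40.37/(π·4.33×10^7))^(1/3) = 0.01681 m.

16.8 mm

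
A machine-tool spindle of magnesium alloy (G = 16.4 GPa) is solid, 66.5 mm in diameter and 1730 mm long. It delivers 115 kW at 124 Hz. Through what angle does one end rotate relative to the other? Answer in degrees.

ω = 2π·124 = 779.1 rad/s, so T = P/ω = 115×10³ / 779.1 = 147.6 N·m.
J = πd⁴/32 = π(0.0665)⁴/32 = 1.920×10^-6 m⁴.
θ = T·L/(G·J) = 147.6 × 1.73 / (16.4×10⁹ × 1.920×10^-6) = 8.110×10^-3 rad.

0.465°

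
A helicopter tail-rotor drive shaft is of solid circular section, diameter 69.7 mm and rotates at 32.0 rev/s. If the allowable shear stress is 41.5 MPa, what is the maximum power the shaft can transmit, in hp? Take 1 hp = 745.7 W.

J = πd⁴/32 = π(0.0697)⁴/32 = 2.317×10^-6 m⁴.
T_max = τ_allow·J/r = 4.15×10^7 × 2.317×10^-6 / 0.0348 = 2759 N·m.
ω = 2π·32.0 = 201.1 rad/s, so P_max = T_max·ω = 5.548×10^5 W.

744 hp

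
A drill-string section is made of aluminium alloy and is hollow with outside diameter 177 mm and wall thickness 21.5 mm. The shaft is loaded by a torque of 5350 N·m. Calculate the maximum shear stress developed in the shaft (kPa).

7320 kPa

J = π(d_o⁴ − d_i⁴)/32 = π(0.177⁴ − 0.134⁴)/32 = 6.471×10^-5 m⁴.
τ_max = T·r/J = 5350 × 0.0885 / 6.471×10^-5 = 7.317×10^6 Pa.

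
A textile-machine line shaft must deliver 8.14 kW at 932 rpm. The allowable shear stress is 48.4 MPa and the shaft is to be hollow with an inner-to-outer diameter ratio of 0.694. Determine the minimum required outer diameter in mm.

ω = 2π·932/60 = 97.60 rad/s, so T = P/ω = 8.14×10³ / 97.60 = 83.40 N·m.
For a hollow shaft with d_i/d_o = 0.694: τ_max = 16T/(π d_o³ (1−k⁴)), so d_o = [16T/(π τ_allow (1−k⁴))]^(1/3) = [16·83.40/(π·4.84×10^7·0.7680)]^(1/3) = 0.02252 m.

22.5 mm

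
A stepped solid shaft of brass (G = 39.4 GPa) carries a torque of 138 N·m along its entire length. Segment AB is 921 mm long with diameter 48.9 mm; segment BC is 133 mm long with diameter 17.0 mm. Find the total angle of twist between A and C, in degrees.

3.58°

J_AB = π(0.0489)⁴/32 = 5.61×10^-7 m⁴; J_BC = π(0.0170)⁴/32 = 8.20×10^-9 m⁴.
θ = (T/G)·Σ L_i/J_i = (138.0/39.4×10⁹)·(0.921/5.61×10^-7 + 0.133/8.20×10^-9) = 0.06256 rad.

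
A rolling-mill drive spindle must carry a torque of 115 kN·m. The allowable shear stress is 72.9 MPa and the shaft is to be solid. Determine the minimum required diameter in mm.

For a solid shaft τ_max = 16T/(πd³), so d = (16T/(π τ_allow))^(1/3) = (16·115000/(π·7.29×10^7))^(1/3) = 0.2003 m.

200 mm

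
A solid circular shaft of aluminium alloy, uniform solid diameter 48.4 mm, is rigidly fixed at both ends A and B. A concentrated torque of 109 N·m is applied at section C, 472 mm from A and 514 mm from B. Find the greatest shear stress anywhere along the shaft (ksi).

0.370 ksi

With uniform GJ and both ends fixed, compatibility θ_AC = θ_CB gives T_A·a = T_B·b, together with T_A + T_B = T₀.
T_A = T₀·b/(a+b) = 109.0·514/986.0 = 56.82 N·m; T_B = 52.18 N·m.
τ in each portion: τ_AC = 2.55×10^6 Pa, τ_CB = 2.34×10^6 Pa; maximum is in AC.
τ_max = T_AC·r/J = 56.82·0.0242/5.39×10^-7 = 2.552×10^6 Pa.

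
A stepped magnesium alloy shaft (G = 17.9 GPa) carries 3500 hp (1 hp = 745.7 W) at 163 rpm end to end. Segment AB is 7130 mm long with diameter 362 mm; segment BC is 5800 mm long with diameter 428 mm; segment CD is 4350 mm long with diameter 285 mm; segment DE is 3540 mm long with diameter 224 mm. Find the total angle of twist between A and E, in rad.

ω = 2π·163/60 = 17.07 rad/s, so T = P/ω = 3500×745.7 / 17.07 = 152900 N·m.
J_AB = π(0.362)⁴/32 = 1.69×10^-3 m⁴; J_BC = π(0.428)⁴/32 = 3.29×10^-3 m⁴; J_CD = π(0.285)⁴/32 = 6.48×10^-4 m⁴; J_DE = π(0.224)⁴/32 = 2.47×10^-4 m⁴.
θ = (T/G)·Σ L_i/J_i = (152900/17.9×10⁹)·(7.13/1.69×10^-3 + 5.80/3.29×10^-3 + 4.35/6.48×10^-4 + 3.54/2.47×10^-4) = 0.2309 rad.

0.231 rad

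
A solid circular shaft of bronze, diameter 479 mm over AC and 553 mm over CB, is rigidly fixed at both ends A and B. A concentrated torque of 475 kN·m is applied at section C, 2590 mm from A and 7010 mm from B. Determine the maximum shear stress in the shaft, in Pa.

Compatibility: T_A·a/J_AC = T_B·b/J_CB with T_A + T_B = T₀.
J_AC = 5.17×10^-3 m⁴, J_CB = 9.18×10^-3 m⁴, so T_A = T₀·(J_AC/a)/((J_AC/a)+(J_CB/b)) = 286800 N·m, T_B = 188200 N·m.
τ in each portion: τ_AC = 1.33×10^7 Pa, τ_CB = 5.67×10^6 Pa; maximum is in AC.
τ_max = T_AC·r/J = 286800·0.239/5.17×10^-3 = 1.329×10^7 Pa.

1.33e7 Pa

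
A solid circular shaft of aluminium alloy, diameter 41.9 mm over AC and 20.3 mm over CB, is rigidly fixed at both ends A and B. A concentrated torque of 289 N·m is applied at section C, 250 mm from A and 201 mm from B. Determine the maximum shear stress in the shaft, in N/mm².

Compatibility: T_A·a/J_AC = T_B·b/J_CB with T_A + T_B = T₀.
J_AC = 3.03×10^-7 m⁴, J_CB = 1.67×10^-8 m⁴, so T_A = T₀·(J_AC/a)/((J_AC/a)+(J_CB/b)) = 270.5 N·m, T_B = 18.53 N·m.
τ in each portion: τ_AC = 1.87×10^7 Pa, τ_CB = 1.13×10^7 Pa; maximum is in AC.
τ_max = T_AC·r/J = 270.5·0.0209/3.03×10^-7 = 1.873×10^7 Pa.

18.7 N/mm²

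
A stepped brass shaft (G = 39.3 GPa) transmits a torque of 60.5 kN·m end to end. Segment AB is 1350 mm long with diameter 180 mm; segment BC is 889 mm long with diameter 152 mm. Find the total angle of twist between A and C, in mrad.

46.3 mrad

J_AB = π(0.180)⁴/32 = 1.03×10^-4 m⁴; J_BC = π(0.152)⁴/32 = 5.24×10^-5 m⁴.
θ = (T/G)·Σ L_i/J_i = (60500/39.3×10⁹)·(1.35/1.03×10^-4 + 0.889/5.24×10^-5) = 0.04628 rad.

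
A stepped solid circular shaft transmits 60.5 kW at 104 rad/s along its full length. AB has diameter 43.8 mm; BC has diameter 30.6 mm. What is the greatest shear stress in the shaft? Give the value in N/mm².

ω = 104 rad/s, so T = P/ω = 60.5×10³ / 104.0 = 581.7 N·m.
Under the same torque, τ_max = 16T/(πd³) is largest where d is smallest — segment BC (d = 30.6 mm).
τ_max = 16·581.7/(π·(0.0306)³) = 1.034×10^8 Pa.

103 N/mm²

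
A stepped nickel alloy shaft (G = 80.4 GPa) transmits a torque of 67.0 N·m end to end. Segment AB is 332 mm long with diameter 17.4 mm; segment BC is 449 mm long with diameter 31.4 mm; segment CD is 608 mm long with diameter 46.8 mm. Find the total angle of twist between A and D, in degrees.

J_AB = π(0.0174)⁴/32 = 9.00×10^-9 m⁴; J_BC = π(0.0314)⁴/32 = 9.54×10^-8 m⁴; J_CD = π(0.0468)⁴/32 = 4.71×10^-7 m⁴.
θ = (T/G)·Σ L_i/J_i = (67.00/80.4×10⁹)·(0.332/9.00×10^-9 + 0.449/9.54×10^-8 + 0.608/4.71×10^-7) = 0.03574 rad.

2.05°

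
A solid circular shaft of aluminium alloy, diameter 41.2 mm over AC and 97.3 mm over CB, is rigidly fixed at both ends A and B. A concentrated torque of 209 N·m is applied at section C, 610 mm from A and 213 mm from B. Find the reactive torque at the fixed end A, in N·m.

Compatibility: T_A·a/J_AC = T_B·b/J_CB with T_A + T_B = T₀.
J_AC = 2.83×10^-7 m⁴, J_CB = 8.80×10^-6 m⁴, so T_A = T₀·(J_AC/a)/((J_AC/a)+(J_CB/b)) = 2.320 N·m, T_B = 206.7 N·m.

2.32 N·m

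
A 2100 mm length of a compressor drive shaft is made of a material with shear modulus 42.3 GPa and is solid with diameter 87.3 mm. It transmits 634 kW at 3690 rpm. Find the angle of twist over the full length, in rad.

ω = 2π·3690/60 = 386.4 rad/s, so T = P/ω = 634×10³ / 386.4 = 1641 N·m.
J = πd⁴/32 = π(0.0873)⁴/32 = 5.702×10^-6 m⁴.
θ = T·L/(G·J) = 1641 × 2.10 / (42.3×10⁹ × 5.702×10^-6) = 0.01428 rad.

0.0143 rad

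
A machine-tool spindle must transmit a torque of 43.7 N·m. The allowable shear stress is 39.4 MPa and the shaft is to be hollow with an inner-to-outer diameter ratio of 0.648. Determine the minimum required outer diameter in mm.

For a hollow shaft with d_i/d_o = 0.648: τ_max = 16T/(π d_o³ (1−k⁴)), so d_o = [16T/(π τ_allow (1−k⁴))]^(1/3) = [16·43.70/(π·3.94×10^7·0.8237)]^(1/3) = 0.01900 m.

19.0 mm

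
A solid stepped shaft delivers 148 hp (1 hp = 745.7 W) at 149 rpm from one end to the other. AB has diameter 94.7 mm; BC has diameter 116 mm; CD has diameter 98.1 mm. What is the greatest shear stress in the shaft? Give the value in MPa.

ω = 2π·149/60 = 15.60 rad/s, so T = P/ω = 148×745.7 / 15.60 = 7073 N·m.
Under the same torque, τ_max = 16T/(πd³) is largest where d is smallest — segment AB (d = 94.7 mm).
τ_max = 16·7073/(π·(0.0947)³) = 4.242×10^7 Pa.

42.4 MPa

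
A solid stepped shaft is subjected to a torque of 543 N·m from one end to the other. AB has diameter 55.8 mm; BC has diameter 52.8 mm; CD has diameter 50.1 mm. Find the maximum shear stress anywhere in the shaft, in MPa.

22.0 MPa

Under the same torque, τ_max = 16T/(πd³) is largest where d is smallest — segment CD (d = 50.1 mm).
τ_max = 16·543.0/(π·(0.0501)³) = 2.199×10^7 Pa.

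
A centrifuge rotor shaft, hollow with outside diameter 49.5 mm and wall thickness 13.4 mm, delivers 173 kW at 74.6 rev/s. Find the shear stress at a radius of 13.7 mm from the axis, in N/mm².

8.98 N/mm²

ω = 2π·74.6 = 468.7 rad/s, so T = P/ω = 173×10³ / 468.7 = 369.1 N·m.
J = π(d_o⁴ − d_i⁴)/32 = π(0.0495⁴ − 0.0227⁴)/32 = 5.633×10^-7 m⁴.
Shear stress varies linearly with radius: τ = T·r/J = 369.1 × 0.0137 / 5.633×10^-7 = 8.976×10^6 Pa.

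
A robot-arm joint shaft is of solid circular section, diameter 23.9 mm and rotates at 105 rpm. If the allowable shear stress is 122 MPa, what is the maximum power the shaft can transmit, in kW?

J = πd⁴/32 = π(0.0239)⁴/32 = 3.203×10^-8 m⁴.
T_max = τ_allow·J/r = 1.22×10^8 × 3.203×10^-8 / 0.0119 = 327.0 N·m.
ω = 2π·105/60 = 11.00 rad/s, so P_max = T_max·ω = 3596 W.

3.60 kW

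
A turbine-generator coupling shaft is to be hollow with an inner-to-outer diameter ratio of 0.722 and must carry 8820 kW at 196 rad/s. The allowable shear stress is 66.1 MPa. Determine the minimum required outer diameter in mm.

168 mm

ω = 196 rad/s, so T = P/ω = 8820×10³ / 196.0 = 45000 N·m.
For a hollow shaft with d_i/d_o = 0.722: τ_max = 16T/(π d_o³ (1−k⁴)), so d_o = [16T/(π τ_allow (1−k⁴))]^(1/3) = [16·45000/(π·6.61×10^7·0.7283)]^(1/3) = 0.1682 m.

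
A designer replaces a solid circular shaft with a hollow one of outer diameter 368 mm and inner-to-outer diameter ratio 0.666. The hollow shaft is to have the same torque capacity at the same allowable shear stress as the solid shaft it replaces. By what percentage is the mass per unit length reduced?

Equal τ_max and T ⇒ the solid shaft needs d_s³ = d_o³(1−k⁴), so d_s = 368·(1−0.666⁴)^(1/3) = 342.1 mm.
Area ratio A_h/A_s = d_o²(1−k²)/d_s² = (1−k²)/(1−k⁴)^(2/3) = 0.6439.
Mass saving = 1 − 0.6439 = 35.6 %.

35.6 %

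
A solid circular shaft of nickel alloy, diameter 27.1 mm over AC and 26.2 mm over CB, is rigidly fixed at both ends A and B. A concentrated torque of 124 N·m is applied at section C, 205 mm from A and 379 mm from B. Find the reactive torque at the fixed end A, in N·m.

Compatibility: T_A·a/J_AC = T_B·b/J_CB with T_A + T_B = T₀.
J_AC = 5.30×10^-8 m⁴, J_CB = 4.63×10^-8 m⁴, so T_A = T₀·(J_AC/a)/((J_AC/a)+(J_CB/b)) = 84.21 N·m, T_B = 39.79 N·m.

84.2 N·m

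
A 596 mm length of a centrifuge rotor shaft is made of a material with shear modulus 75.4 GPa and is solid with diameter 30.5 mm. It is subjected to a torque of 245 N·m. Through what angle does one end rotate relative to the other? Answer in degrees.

1.31°

J = πd⁴/32 = π(0.0305)⁴/32 = 8.496×10^-8 m⁴.
θ = T·L/(G·J) = 245.0 × 0.596 / (75.4×10⁹ × 8.496×10^-8) = 0.02280 rad.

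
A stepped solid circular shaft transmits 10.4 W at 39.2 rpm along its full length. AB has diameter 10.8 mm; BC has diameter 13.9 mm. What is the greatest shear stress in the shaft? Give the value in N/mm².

ω = 2π·39.2/60 = 4.105 rad/s, so T = P/ω = 10.4 / 4.105 = 2.533 N·m.
Under the same torque, τ_max = 16T/(πd³) is largest where d is smallest — segment AB (d = 10.8 mm).
τ_max = 16·2.533/(π·(0.0108)³) = 1.024×10^7 Pa.

10.2 N/mm²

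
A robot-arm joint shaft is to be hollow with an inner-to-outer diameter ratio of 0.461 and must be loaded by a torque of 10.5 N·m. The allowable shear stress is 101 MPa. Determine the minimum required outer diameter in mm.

8.22 mm

For a hollow shaft with d_i/d_o = 0.461: τ_max = 16T/(π d_o³ (1−k⁴)), so d_o = [16T/(π τ_allow (1−k⁴))]^(1/3) = [16·10.50/(π·1.01×10^8·0.9548)]^(1/3) = 0.008216 m.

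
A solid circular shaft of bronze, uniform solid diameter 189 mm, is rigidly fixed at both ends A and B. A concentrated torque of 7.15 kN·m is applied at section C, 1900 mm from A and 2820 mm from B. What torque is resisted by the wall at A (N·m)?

With uniform GJ and both ends fixed, compatibility θ_AC = θ_CB gives T_A·a = T_B·b, together with T_A + T_B = T₀.
T_A = T₀·b/(a+b) = 7150·2820/4720 = 4272 N·m; T_B = 2878 N·m.

4270 N·m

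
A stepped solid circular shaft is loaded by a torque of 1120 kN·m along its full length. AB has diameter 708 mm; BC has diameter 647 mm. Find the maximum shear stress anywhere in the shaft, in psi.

3050 psi

Under the same torque, τ_max = 16T/(πd³) is largest where d is smallest — segment BC (d = 647 mm).
τ_max = 16·1.120e6/(π·(0.647)³) = 2.106×10^7 Pa.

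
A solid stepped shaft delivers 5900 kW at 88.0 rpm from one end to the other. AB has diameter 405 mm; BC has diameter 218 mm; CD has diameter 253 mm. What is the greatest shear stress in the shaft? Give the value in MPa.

ω = 2π·88.0/60 = 9.215 rad/s, so T = P/ω = 5900×10³ / 9.215 = 640200 N·m.
Under the same torque, τ_max = 16T/(πd³) is largest where d is smallest — segment BC (d = 218 mm).
τ_max = 16·640200/(π·(0.218)³) = 3.147×10^8 Pa.

315 MPa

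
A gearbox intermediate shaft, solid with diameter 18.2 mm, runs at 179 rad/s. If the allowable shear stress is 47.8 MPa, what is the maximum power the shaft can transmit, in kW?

J = πd⁴/32 = π(0.0182)⁴/32 = 1.077×10^-8 m⁴.
T_max = τ_allow·J/r = 4.78×10^7 × 1.077×10^-8 / 0.00910 = 56.58 N·m.
ω = 179 rad/s, so P_max = T_max·ω = 1.013×10^4 W.

10.1 kW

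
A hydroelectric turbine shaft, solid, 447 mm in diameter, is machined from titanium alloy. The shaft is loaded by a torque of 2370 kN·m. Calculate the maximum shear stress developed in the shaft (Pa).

1.35e8 Pa

J = πd⁴/32 = π(0.447)⁴/32 = 3.919×10^-3 m⁴.
τ_max = T·r/J = 2.370e6 × 0.224 / 3.919×10^-3 = 1.351×10^8 Pa.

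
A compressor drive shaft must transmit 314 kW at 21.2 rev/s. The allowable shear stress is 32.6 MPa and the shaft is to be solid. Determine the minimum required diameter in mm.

71.7 mm

ω = 2π·21.2 = 133.2 rad/s, so T = P/ω = 314×10³ / 133.2 = 2357 N·m.
For a solid shaft τ_max = 16T/(πd³), so d = (16T/(π τ_allow))^(1/3) = (16·2357/(π·3.26×10^7))^(1/3) = 0.07168 m.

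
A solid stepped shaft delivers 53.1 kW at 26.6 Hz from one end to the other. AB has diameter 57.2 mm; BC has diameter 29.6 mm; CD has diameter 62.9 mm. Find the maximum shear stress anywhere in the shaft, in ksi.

9.05 ksi

ω = 2π·26.6 = 167.1 rad/s, so T = P/ω = 53.1×10³ / 167.1 = 317.7 N·m.
Under the same torque, τ_max = 16T/(πd³) is largest where d is smallest — segment BC (d = 29.6 mm).
τ_max = 16·317.7/(π·(0.0296)³) = 6.239×10^7 Pa.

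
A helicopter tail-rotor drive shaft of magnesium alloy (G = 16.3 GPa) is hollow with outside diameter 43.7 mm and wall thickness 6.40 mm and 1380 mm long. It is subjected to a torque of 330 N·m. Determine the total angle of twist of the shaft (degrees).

J = π(d_o⁴ − d_i⁴)/32 = π(0.0437⁴ − 0.0309⁴)/32 = 2.685×10^-7 m⁴.
θ = T·L/(G·J) = 330.0 × 1.38 / (16.3×10⁹ × 2.685×10^-7) = 0.1040 rad.

5.96°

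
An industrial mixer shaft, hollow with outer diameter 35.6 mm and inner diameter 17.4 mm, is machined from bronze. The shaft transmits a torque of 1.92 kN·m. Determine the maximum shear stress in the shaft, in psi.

J = π(d_o⁴ − d_i⁴)/32 = π(0.0356⁴ − 0.0174⁴)/32 = 1.487×10^-7 m⁴.
τ_max = T·r/J = 1920 × 0.0178 / 1.487×10^-7 = 2.298×10^8 Pa.

33300 psi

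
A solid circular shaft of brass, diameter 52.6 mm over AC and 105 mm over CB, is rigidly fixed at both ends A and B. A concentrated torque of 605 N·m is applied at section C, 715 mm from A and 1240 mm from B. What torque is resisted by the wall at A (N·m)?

Compatibility: T_A·a/J_AC = T_B·b/J_CB with T_A + T_B = T₀.
J_AC = 7.52×10^-7 m⁴, J_CB = 1.19×10^-5 m⁴, so T_A = T₀·(J_AC/a)/((J_AC/a)+(J_CB/b)) = 59.57 N·m, T_B = 545.4 N·m.

59.6 N·m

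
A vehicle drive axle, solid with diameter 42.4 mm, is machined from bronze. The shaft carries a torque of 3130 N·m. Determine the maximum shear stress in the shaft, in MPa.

209 MPa

J = πd⁴/32 = π(0.0424)⁴/32 = 3.173×10^-7 m⁴.
τ_max = T·r/J = 3130 × 0.0212 / 3.173×10^-7 = 2.091×10^8 Pa.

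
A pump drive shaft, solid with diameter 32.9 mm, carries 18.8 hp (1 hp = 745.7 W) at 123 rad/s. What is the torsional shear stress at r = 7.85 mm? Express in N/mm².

ω = 123 rad/s, so T = P/ω = 18.8×745.7 / 123.0 = 114.0 N·m.
J = πd⁴/32 = π(0.0329)⁴/32 = 1.150×10^-7 m⁴.
Shear stress varies linearly with radius: τ = T·r/J = 114.0 × 0.00785 / 1.150×10^-7 = 7.779×10^6 Pa.

7.78 N/mm²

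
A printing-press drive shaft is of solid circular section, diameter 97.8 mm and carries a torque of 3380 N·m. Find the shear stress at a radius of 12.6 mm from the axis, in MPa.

4.74 MPa

J = πd⁴/32 = π(0.0978)⁴/32 = 8.982×10^-6 m⁴.
Shear stress varies linearly with radius: τ = T·r/J = 3380 × 0.0126 / 8.982×10^-6 = 4.742×10^6 Pa.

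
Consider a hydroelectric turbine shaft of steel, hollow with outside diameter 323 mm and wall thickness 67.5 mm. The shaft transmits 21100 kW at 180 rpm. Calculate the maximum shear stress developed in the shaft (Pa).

ω = 2π·180/60 = 18.85 rad/s, so T = P/ω = 21100×10³ / 18.85 = 1.119e6 N·m.
J = π(d_o⁴ − d_i⁴)/32 = π(0.323⁴ − 0.188⁴)/32 = 9.459×10^-4 m⁴.
τ_max = T·r/J = 1.119e6 × 0.162 / 9.459×10^-4 = 1.911×10^8 Pa.

1.91e8 Pa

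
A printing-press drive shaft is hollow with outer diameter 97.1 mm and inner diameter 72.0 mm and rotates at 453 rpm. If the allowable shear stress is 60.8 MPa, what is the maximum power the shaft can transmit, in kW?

362 kW

J = π(d_o⁴ − d_i⁴)/32 = π(0.0971⁴ − 0.0720⁴)/32 = 6.089×10^-6 m⁴.
T_max = τ_allow·J/r = 6.08×10^7 × 6.089×10^-6 / 0.0485 = 7625 N·m.
ω = 2π·453/60 = 47.44 rad/s, so P_max = T_max·ω = 3.617×10^5 W.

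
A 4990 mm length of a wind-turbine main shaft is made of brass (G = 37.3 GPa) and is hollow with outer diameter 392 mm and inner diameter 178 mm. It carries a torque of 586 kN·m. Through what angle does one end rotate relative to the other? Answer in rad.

0.0353 rad

J = π(d_o⁴ − d_i⁴)/32 = π(0.392⁴ − 0.178⁴)/32 = 2.220×10^-3 m⁴.
θ = T·L/(G·J) = 586000 × 4.99 / (37.3×10⁹ × 2.220×10^-3) = 0.03532 rad.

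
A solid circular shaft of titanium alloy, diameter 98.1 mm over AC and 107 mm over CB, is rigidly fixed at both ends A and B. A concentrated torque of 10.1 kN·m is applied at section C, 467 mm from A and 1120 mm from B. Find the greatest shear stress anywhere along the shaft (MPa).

Compatibility: T_A·a/J_AC = T_B·b/J_CB with T_A + T_B = T₀.
J_AC = 9.09×10^-6 m⁴, J_CB = 1.29×10^-5 m⁴, so T_A = T₀·(J_AC/a)/((J_AC/a)+(J_CB/b)) = 6352 N·m, T_B = 3748 N·m.
τ in each portion: τ_AC = 3.43×10^7 Pa, τ_CB = 1.56×10^7 Pa; maximum is in AC.
τ_max = T_AC·r/J = 6352·0.0490/9.09×10^-6 = 3.426×10^7 Pa.

34.3 MPa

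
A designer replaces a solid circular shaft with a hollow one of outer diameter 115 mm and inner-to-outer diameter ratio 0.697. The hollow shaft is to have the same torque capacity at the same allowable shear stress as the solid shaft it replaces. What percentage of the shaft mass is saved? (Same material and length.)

Equal τ_max and T ⇒ the solid shaft needs d_s³ = d_o³(1−k⁴), so d_s = 115·(1−0.697⁴)^(1/3) = 105.1 mm.
Area ratio A_h/A_s = d_o²(1−k²)/d_s² = (1−k²)/(1−k⁴)^(2/3) = 0.6153.
Mass saving = 1 − 0.6153 = 38.5 %.

38.5 %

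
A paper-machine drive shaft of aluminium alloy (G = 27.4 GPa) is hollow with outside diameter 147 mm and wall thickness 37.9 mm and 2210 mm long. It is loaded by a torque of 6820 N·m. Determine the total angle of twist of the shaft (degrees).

0.728°

J = π(d_o⁴ − d_i⁴)/32 = π(0.147⁴ − 0.0712⁴)/32 = 4.332×10^-5 m⁴.
θ = T·L/(G·J) = 6820 × 2.21 / (27.4×10⁹ × 4.332×10^-5) = 0.01270 rad.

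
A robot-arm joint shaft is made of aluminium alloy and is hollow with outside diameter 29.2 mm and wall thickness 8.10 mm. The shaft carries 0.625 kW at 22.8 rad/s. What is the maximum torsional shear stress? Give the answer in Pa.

ω = 22.8 rad/s, so T = P/ω = 0.625×10³ / 22.80 = 27.41 N·m.
J = π(d_o⁴ − d_i⁴)/32 = π(0.0292⁴ − 0.0130⁴)/32 = 6.857×10^-8 m⁴.
τ_max = T·r/J = 27.41 × 0.0146 / 6.857×10^-8 = 5.837×10^6 Pa.

5.84e6 Pa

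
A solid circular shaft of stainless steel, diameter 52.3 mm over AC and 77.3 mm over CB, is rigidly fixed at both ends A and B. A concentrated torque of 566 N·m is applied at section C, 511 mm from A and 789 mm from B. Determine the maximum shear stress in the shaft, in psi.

714 psi

Compatibility: T_A·a/J_AC = T_B·b/J_CB with T_A + T_B = T₀.
J_AC = 7.35×10^-7 m⁴, J_CB = 3.51×10^-6 m⁴, so T_A = T₀·(J_AC/a)/((J_AC/a)+(J_CB/b)) = 138.4 N·m, T_B = 427.6 N·m.
τ in each portion: τ_AC = 4.93×10^6 Pa, τ_CB = 4.72×10^6 Pa; maximum is in AC.
τ_max = T_AC·r/J = 138.4·0.0261/7.35×10^-7 = 4.926×10^6 Pa.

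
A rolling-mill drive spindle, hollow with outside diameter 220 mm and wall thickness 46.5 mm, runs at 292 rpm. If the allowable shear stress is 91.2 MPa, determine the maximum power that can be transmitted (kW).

J = π(d_o⁴ − d_i⁴)/32 = π(0.220⁴ − 0.127⁴)/32 = 2.044×10^-4 m⁴.
T_max = τ_allow·J/r = 9.12×10^7 × 2.044×10^-4 / 0.110 = 169500 N·m.
ω = 2π·292/60 = 30.58 rad/s, so P_max = T_max·ω = 5.183×10^6 W.

5180 kW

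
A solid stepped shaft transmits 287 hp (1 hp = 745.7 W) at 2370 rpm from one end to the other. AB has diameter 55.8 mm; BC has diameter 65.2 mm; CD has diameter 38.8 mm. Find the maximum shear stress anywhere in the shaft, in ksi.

10.9 ksi

ω = 2π·2370/60 = 248.2 rad/s, so T = P/ω = 287×745.7 / 248.2 = 862.3 N·m.
Under the same torque, τ_max = 16T/(πd³) is largest where d is smallest — segment CD (d = 38.8 mm).
τ_max = 16·862.3/(π·(0.0388)³) = 7.519×10^7 Pa.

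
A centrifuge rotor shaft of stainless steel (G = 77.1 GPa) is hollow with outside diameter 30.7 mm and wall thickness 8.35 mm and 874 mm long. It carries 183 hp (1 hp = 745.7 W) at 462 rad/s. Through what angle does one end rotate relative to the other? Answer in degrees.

2.30°

ω = 462 rad/s, so T = P/ω = 183×745.7 / 462.0 = 295.4 N·m.
J = π(d_o⁴ − d_i⁴)/32 = π(0.0307⁴ − 0.0140⁴)/32 = 8.344×10^-8 m⁴.
θ = T·L/(G·J) = 295.4 × 0.874 / (77.1×10⁹ × 8.344×10^-8) = 0.04013 rad.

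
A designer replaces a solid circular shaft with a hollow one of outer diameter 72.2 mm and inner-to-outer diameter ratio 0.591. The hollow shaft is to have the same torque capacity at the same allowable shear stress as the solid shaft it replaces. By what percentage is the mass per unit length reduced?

29.0 %

Equal τ_max and T ⇒ the solid shaft needs d_s³ = d_o³(1−k⁴), so d_s = 72.2·(1−0.591⁴)^(1/3) = 69.14 mm.
Area ratio A_h/A_s = d_o²(1−k²)/d_s² = (1−k²)/(1−k⁴)^(2/3) = 0.7097.
Mass saving = 1 − 0.7097 = 29.0 %.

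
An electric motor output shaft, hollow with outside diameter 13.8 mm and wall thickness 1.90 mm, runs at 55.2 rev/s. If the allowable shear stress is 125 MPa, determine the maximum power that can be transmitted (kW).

J = π(d_o⁴ − d_i⁴)/32 = π(0.0138⁴ − 0.0100⁴)/32 = 2.579×10^-9 m⁴.
T_max = τ_allow·J/r = 1.25×10^8 × 2.579×10^-9 / 0.00690 = 46.72 N·m.
ω = 2π·55.2 = 346.8 rad/s, so P_max = T_max·ω = 1.620×10^4 W.

16.2 kW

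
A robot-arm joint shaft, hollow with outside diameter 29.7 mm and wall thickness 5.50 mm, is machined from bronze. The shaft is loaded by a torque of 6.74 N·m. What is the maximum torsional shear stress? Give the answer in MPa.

1.55 MPa

J = π(d_o⁴ − d_i⁴)/32 = π(0.0297⁴ − 0.0187⁴)/32 = 6.438×10^-8 m⁴.
τ_max = T·r/J = 6.740 × 0.0149 / 6.438×10^-8 = 1.555×10^6 Pa.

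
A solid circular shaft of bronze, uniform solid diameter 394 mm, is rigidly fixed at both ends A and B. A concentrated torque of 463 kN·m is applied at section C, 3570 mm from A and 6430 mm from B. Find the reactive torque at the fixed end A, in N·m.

298000 N·m

With uniform GJ and both ends fixed, compatibility θ_AC = θ_CB gives T_A·a = T_B·b, together with T_A + T_B = T₀.
T_A = T₀·b/(a+b) = 463000·6430/10000 = 297700 N·m; T_B = 165300 N·m.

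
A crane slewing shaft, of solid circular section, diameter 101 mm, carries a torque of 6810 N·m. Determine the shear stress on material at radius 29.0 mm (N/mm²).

19.3 N/mm²

J = πd⁴/32 = π(0.101)⁴/32 = 1.022×10^-5 m⁴.
Shear stress varies linearly with radius: τ = T·r/J = 6810 × 0.0290 / 1.022×10^-5 = 1.933×10^7 Pa.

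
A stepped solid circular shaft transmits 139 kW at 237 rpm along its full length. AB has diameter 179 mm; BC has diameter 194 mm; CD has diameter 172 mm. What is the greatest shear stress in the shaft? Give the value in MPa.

5.61 MPa

ω = 2π·237/60 = 24.82 rad/s, so T = P/ω = 139×10³ / 24.82 = 5601 N·m.
Under the same torque, τ_max = 16T/(πd³) is largest where d is smallest — segment CD (d = 172 mm).
τ_max = 16·5601/(π·(0.172)³) = 5.606×10^6 Pa.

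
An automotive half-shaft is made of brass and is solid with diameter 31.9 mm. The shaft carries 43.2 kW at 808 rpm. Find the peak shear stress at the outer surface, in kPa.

ω = 2π·808/60 = 84.61 rad/s, so T = P/ω = 43.2×10³ / 84.61 = 510.6 N·m.
J = πd⁴/32 = π(0.0319)⁴/32 = 1.017×10^-7 m⁴.
τ_max = T·r/J = 510.6 × 0.0159 / 1.017×10^-7 = 8.010×10^7 Pa.

80100 kPa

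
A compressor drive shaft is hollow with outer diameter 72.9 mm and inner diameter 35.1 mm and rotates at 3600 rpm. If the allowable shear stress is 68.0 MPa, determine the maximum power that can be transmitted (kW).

J = π(d_o⁴ − d_i⁴)/32 = π(0.0729⁴ − 0.0351⁴)/32 = 2.624×10^-6 m⁴.
T_max = τ_allow·J/r = 6.80×10^7 × 2.624×10^-6 / 0.0365 = 4895 N·m.
ω = 2π·3600/60 = 377.0 rad/s, so P_max = T_max·ω = 1.845×10^6 W.

1850 kW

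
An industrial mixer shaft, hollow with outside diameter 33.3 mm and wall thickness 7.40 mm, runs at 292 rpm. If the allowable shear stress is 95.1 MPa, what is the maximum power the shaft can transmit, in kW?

J = π(d_o⁴ − d_i⁴)/32 = π(0.0333⁴ − 0.0185⁴)/32 = 1.092×10^-7 m⁴.
T_max = τ_allow·J/r = 9.51×10^7 × 1.092×10^-7 / 0.0166 = 623.8 N·m.
ω = 2π·292/60 = 30.58 rad/s, so P_max = T_max·ω = 1.908×10^4 W.

19.1 kW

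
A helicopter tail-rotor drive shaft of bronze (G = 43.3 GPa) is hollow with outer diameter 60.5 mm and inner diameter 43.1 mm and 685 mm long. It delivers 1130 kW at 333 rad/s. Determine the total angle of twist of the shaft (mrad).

55.0 mrad

ω = 333 rad/s, so T = P/ω = 1130×10³ / 333.0 = 3393 N·m.
J = π(d_o⁴ − d_i⁴)/32 = π(0.0605⁴ − 0.0431⁴)/32 = 9.765×10^-7 m⁴.
θ = T·L/(G·J) = 3393 × 0.685 / (43.3×10⁹ × 9.765×10^-7) = 0.05497 rad.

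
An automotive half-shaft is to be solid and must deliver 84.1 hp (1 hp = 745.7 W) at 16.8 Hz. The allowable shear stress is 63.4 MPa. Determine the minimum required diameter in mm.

ω = 2π·16.8 = 105.6 rad/s, so T = P/ω = 84.1×745.7 / 105.6 = 594.1 N·m.
For a solid shaft τ_max = 16T/(πd³), so d = (16T/(π τ_allow))^(1/3) = (16·594.1/(π·6.34×10^7))^(1/3) = 0.03627 m.

36.3 mm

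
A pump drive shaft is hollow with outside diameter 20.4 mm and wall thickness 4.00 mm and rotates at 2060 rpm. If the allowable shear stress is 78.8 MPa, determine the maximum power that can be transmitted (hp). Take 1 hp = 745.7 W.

J = π(d_o⁴ − d_i⁴)/32 = π(0.0204⁴ − 0.0124⁴)/32 = 1.468×10^-8 m⁴.
T_max = τ_allow·J/r = 7.88×10^7 × 1.468×10^-8 / 0.0102 = 113.4 N·m.
ω = 2π·2060/60 = 215.7 rad/s, so P_max = T_max·ω = 2.447×10^4 W.

32.8 hp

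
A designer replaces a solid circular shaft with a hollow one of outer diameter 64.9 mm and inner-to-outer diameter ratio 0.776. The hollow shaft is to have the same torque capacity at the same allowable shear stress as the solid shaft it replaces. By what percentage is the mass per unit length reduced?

Equal τ_max and T ⇒ the solid shaft needs d_s³ = d_o³(1−k⁴), so d_s = 64.9·(1−0.776⁴)^(1/3) = 55.85 mm.
Area ratio A_h/A_s = d_o²(1−k²)/d_s² = (1−k²)/(1−k⁴)^(2/3) = 0.5371.
Mass saving = 1 − 0.5371 = 46.3 %.

46.3 %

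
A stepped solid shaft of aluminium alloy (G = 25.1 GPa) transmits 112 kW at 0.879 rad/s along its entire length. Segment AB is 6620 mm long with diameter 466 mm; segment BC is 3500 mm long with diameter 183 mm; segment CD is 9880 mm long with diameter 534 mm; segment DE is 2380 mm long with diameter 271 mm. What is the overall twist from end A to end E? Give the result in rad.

ω = 0.879 rad/s, so T = P/ω = 112×10³ / 0.8790 = 127400 N·m.
J_AB = π(0.466)⁴/32 = 4.63×10^-3 m⁴; J_BC = π(0.183)⁴/32 = 1.10×10^-4 m⁴; J_CD = π(0.534)⁴/32 = 7.98×10^-3 m⁴; J_DE = π(0.271)⁴/32 = 5.30×10^-4 m⁴.
θ = (T/G)·Σ L_i/J_i = (127400/25.1×10⁹)·(6.62/4.63×10^-3 + 3.50/1.10×10^-4 + 9.88/7.98×10^-3 + 2.38/5.30×10^-4) = 0.1977 rad.

0.198 rad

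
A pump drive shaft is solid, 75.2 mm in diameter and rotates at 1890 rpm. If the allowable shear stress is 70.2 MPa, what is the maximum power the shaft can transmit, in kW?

J = πd⁴/32 = π(0.0752)⁴/32 = 3.140×10^-6 m⁴.
T_max = τ_allow·J/r = 7.02×10^7 × 3.140×10^-6 / 0.0376 = 5862 N·m.
ω = 2π·1890/60 = 197.9 rad/s, so P_max = T_max·ω = 1.160×10^6 W.

1160 kW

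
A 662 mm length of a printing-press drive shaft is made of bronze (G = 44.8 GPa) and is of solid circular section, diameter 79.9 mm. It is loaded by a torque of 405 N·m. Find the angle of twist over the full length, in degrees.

J = πd⁴/32 = π(0.0799)⁴/32 = 4.001×10^-6 m⁴.
θ = T·L/(G·J) = 405.0 × 0.662 / (44.8×10⁹ × 4.001×10^-6) = 1.496×10^-3 rad.

0.0857°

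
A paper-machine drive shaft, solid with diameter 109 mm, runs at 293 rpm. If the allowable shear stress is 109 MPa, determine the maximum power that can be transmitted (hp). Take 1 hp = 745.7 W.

J = πd⁴/32 = π(0.109)⁴/32 = 1.386×10^-5 m⁴.
T_max = τ_allow·J/r = 1.09×10^8 × 1.386×10^-5 / 0.0545 = 27720 N·m.
ω = 2π·293/60 = 30.68 rad/s, so P_max = T_max·ω = 8.504×10^5 W.

1140 hp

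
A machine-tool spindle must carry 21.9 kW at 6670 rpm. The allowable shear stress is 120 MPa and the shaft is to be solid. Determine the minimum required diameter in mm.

11.0 mm

ω = 2π·6670/60 = 698.5 rad/s, so T = P/ω = 21.9×10³ / 698.5 = 31.35 N·m.
For a solid shaft τ_max = 16T/(πd³), so d = (16T/(π τ_allow))^(1/3) = (16·31.35/(π·1.20×10^8))^(1/3) = 0.01100 m.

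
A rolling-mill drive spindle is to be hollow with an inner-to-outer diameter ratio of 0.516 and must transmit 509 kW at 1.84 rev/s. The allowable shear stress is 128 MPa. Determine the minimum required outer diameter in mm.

ω = 2π·1.84 = 11.56 rad/s, so T = P/ω = 509×10³ / 11.56 = 44030 N·m.
For a hollow shaft with d_i/d_o = 0.516: τ_max = 16T/(π d_o³ (1−k⁴)), so d_o = [16T/(π τ_allow (1−k⁴))]^(1/3) = [16·44030/(π·1.28×10^8·0.9291)]^(1/3) = 0.1235 m.

124 mm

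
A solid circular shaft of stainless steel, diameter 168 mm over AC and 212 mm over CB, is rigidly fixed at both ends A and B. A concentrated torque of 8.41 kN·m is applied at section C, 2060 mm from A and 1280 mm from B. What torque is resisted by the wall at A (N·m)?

1660 N·m

Compatibility: T_A·a/J_AC = T_B·b/J_CB with T_A + T_B = T₀.
J_AC = 7.82×10^-5 m⁴, J_CB = 1.98×10^-4 m⁴, so T_A = T₀·(J_AC/a)/((J_AC/a)+(J_CB/b)) = 1655 N·m, T_B = 6755 N·m.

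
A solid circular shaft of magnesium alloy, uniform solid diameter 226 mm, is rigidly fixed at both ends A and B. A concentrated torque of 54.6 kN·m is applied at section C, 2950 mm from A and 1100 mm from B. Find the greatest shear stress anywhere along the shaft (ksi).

With uniform GJ and both ends fixed, compatibility θ_AC = θ_CB gives T_A·a = T_B·b, together with T_A + T_B = T₀.
T_A = T₀·b/(a+b) = 54600·1100/4050 = 14830 N·m; T_B = 39770 N·m.
τ in each portion: τ_AC = 6.54×10^6 Pa, τ_CB = 1.75×10^7 Pa; maximum is in CB.
τ_max = T_CB·r/J = 39770·0.113/2.56×10^-4 = 1.755×10^7 Pa.

2.54 ksi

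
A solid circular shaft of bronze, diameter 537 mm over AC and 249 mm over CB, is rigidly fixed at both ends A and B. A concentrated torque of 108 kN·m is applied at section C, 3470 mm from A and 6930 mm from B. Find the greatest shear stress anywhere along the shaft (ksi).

Compatibility: T_A·a/J_AC = T_B·b/J_CB with T_A + T_B = T₀.
J_AC = 8.16×10^-3 m⁴, J_CB = 3.77×10^-4 m⁴, so T_A = T₀·(J_AC/a)/((J_AC/a)+(J_CB/b)) = 105600 N·m, T_B = 2443 N·m.
τ in each portion: τ_AC = 3.47×10^6 Pa, τ_CB = 8.06×10^5 Pa; maximum is in AC.
τ_max = T_AC·r/J = 105600·0.269/8.16×10^-3 = 3.472×10^6 Pa.

0.504 ksi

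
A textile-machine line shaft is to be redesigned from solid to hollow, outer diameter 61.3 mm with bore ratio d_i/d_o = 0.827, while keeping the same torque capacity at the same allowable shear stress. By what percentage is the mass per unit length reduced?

51.9 %

Equal τ_max and T ⇒ the solid shaft needs d_s³ = d_o³(1−k⁴), so d_s = 61.3·(1−0.827⁴)^(1/3) = 49.68 mm.
Area ratio A_h/A_s = d_o²(1−k²)/d_s² = (1−k²)/(1−k⁴)^(2/3) = 0.4813.
Mass saving = 1 − 0.4813 = 51.9 %.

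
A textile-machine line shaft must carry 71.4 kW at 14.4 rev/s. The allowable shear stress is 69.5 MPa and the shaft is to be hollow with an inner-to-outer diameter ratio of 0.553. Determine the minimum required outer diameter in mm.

ω = 2π·14.4 = 90.48 rad/s, so T = P/ω = 71.4×10³ / 90.48 = 789.1 N·m.
For a hollow shaft with d_i/d_o = 0.553: τ_max = 16T/(π d_o³ (1−k⁴)), so d_o = [16T/(π τ_allow (1−k⁴))]^(1/3) = [16·789.1/(π·6.95×10^7·0.9065)]^(1/3) = 0.03996 m.

40.0 mm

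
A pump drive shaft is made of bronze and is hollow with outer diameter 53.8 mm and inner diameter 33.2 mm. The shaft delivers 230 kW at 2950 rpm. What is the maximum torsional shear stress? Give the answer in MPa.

ω = 2π·2950/60 = 308.9 rad/s, so T = P/ω = 230×10³ / 308.9 = 744.5 N·m.
J = π(d_o⁴ − d_i⁴)/32 = π(0.0538⁴ − 0.0332⁴)/32 = 7.032×10^-7 m⁴.
τ_max = T·r/J = 744.5 × 0.0269 / 7.032×10^-7 = 2.848×10^7 Pa.

28.5 MPa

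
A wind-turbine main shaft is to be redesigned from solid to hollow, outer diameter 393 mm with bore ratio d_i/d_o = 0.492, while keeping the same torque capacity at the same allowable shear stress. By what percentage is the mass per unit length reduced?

Equal τ_max and T ⇒ the solid shaft needs d_s³ = d_o³(1−k⁴), so d_s = 393·(1−0.492⁴)^(1/3) = 385.2 mm.
Area ratio A_h/A_s = d_o²(1−k²)/d_s² = (1−k²)/(1−k⁴)^(2/3) = 0.7891.
Mass saving = 1 − 0.7891 = 21.1 %.

21.1 %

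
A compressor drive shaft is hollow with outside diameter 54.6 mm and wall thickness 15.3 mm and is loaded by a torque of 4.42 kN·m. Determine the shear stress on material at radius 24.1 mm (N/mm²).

127 N/mm²

J = π(d_o⁴ − d_i⁴)/32 = π(0.0546⁴ − 0.0240⁴)/32 = 8.399×10^-7 m⁴.
Shear stress varies linearly with radius: τ = T·r/J = 4420 × 0.0241 / 8.399×10^-7 = 1.268×10^8 Pa.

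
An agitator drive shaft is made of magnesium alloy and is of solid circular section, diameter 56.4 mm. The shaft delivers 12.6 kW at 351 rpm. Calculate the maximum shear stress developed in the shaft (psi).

1410 psi

ω = 2π·351/60 = 36.76 rad/s, so T = P/ω = 12.6×10³ / 36.76 = 342.8 N·m.
J = πd⁴/32 = π(0.0564)⁴/32 = 9.934×10^-7 m⁴.
τ_max = T·r/J = 342.8 × 0.0282 / 9.934×10^-7 = 9.731×10^6 Pa.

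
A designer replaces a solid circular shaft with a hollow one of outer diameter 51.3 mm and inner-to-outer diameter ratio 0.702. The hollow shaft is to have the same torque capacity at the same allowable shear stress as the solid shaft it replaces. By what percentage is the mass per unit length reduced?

38.9 %

Equal τ_max and T ⇒ the solid shaft needs d_s³ = d_o³(1−k⁴), so d_s = 51.3·(1−0.702⁴)^(1/3) = 46.76 mm.
Area ratio A_h/A_s = d_o²(1−k²)/d_s² = (1−k²)/(1−k⁴)^(2/3) = 0.6106.
Mass saving = 1 − 0.6106 = 38.9 %.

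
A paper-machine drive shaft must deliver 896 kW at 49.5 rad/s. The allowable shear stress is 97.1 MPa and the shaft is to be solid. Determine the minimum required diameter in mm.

ω = 49.5 rad/s, so T = P/ω = 896×10³ / 49.50 = 18100 N·m.
For a solid shaft τ_max = 16T/(πd³), so d = (16T/(π τ_allow))^(1/3) = (16·18100/(π·9.71×10^7))^(1/3) = 0.09828 m.

98.3 mm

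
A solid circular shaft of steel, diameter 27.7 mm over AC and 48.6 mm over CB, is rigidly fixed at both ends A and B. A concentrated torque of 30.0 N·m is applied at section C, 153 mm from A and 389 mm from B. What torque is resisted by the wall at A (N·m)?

6.35 N·m

Compatibility: T_A·a/J_AC = T_B·b/J_CB with T_A + T_B = T₀.
J_AC = 5.78×10^-8 m⁴, J_CB = 5.48×10^-7 m⁴, so T_A = T₀·(J_AC/a)/((J_AC/a)+(J_CB/b)) = 6.346 N·m, T_B = 23.65 N·m.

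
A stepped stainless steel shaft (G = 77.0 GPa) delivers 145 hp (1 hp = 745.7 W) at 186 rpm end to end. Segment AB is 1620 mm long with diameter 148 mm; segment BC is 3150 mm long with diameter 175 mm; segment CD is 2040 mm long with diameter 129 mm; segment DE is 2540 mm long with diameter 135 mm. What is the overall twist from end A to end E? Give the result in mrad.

ω = 2π·186/60 = 19.48 rad/s, so T = P/ω = 145×745.7 / 19.48 = 5551 N·m.
J_AB = π(0.148)⁴/32 = 4.71×10^-5 m⁴; J_BC = π(0.175)⁴/32 = 9.21×10^-5 m⁴; J_CD = π(0.129)⁴/32 = 2.72×10^-5 m⁴; J_DE = π(0.135)⁴/32 = 3.26×10^-5 m⁴.
θ = (T/G)·Σ L_i/J_i = (5551/77.0×10⁹)·(1.62/4.71×10^-5 + 3.15/9.21×10^-5 + 2.04/2.72×10^-5 + 2.54/3.26×10^-5) = 0.01597 rad.

16.0 mrad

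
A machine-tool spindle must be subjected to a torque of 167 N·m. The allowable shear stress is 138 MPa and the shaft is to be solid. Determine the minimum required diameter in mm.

For a solid shaft τ_max = 16T/(πd³), so d = (16T/(π τ_allow))^(1/3) = (16·167.0/(π·1.38×10^8))^(1/3) = 0.01833 m.

18.3 mm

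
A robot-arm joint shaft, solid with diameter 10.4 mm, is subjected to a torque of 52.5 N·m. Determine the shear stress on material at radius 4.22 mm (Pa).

J = πd⁴/32 = π(0.0104)⁴/32 = 1.149×10^-9 m⁴.
Shear stress varies linearly with radius: τ = T·r/J = 52.50 × 0.00422 / 1.149×10^-9 = 1.929×10^8 Pa.

1.93e8 Pa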